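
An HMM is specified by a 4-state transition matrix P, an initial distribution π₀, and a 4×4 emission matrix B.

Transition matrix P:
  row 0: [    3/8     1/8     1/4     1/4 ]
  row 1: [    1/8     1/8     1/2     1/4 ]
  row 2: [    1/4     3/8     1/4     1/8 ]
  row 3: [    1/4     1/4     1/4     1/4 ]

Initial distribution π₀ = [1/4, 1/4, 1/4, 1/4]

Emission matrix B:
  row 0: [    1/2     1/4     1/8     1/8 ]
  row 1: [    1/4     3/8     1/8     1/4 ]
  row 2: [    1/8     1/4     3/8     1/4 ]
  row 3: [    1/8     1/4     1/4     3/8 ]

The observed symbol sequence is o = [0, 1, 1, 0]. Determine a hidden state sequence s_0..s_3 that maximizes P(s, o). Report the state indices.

t=0: δ = [1.250e-01, 6.250e-02, 3.125e-02, 3.125e-02]  (obs o_0=0)
t=1: δ = [1.172e-02, 5.859e-03, 7.812e-03, 7.812e-03]  ψ = [0, 0, 0, 0]  (obs o_1=1)
t=2: δ = [1.099e-03, 1.099e-03, 7.324e-04, 7.324e-04]  ψ = [0, 2, 0, 0]  (obs o_2=1)
t=3: δ = [2.060e-04, 6.866e-05, 6.866e-05, 3.433e-05]  ψ = [0, 2, 1, 0]  (obs o_3=0)
backtrack: best end state = 0; path = [0, 0, 0, 0]

path = [0, 0, 0, 0]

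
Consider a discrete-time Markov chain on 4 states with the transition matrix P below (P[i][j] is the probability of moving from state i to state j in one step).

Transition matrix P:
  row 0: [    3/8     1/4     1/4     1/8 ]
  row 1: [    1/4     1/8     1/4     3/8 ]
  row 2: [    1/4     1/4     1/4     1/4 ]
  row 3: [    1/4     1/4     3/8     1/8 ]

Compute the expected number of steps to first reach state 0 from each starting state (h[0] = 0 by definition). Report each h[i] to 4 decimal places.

h = [0.0000, 4.0000, 4.0000, 4.0000]

First-step conditioning: h[0] = 0; for i ≠ 0, h[i] = 1 + Σ_k P[i][k]·h[k].
  h[1] = 1 + 1/8·h[1] + 1/4·h[2] + 3/8·h[3]
  h[2] = 1 + 1/4·h[1] + 1/4·h[2] + 1/4·h[3]
  h[3] = 1 + 1/4·h[1] + 3/8·h[2] + 1/8·h[3]
Solving the 3×3 linear system over states ≠ 0 gives exactly h = [0, 4, 4, 4] (h[0] = 0 is the target).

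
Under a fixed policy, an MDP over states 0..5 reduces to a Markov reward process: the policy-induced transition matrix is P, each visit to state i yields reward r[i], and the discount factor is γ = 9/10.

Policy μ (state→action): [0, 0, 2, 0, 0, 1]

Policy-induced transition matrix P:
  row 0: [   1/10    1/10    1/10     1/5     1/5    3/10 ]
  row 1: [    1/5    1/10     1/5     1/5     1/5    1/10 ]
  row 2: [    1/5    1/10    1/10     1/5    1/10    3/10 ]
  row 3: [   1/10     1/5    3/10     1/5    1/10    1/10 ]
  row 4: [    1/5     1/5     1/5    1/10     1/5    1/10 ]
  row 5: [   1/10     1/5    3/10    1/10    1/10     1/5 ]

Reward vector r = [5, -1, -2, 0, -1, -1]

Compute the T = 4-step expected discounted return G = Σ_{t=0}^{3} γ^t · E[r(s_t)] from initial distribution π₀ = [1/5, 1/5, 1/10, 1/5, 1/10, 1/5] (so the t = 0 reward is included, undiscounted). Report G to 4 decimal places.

G = -0.0829

t=0: π = [0.2000, 0.2000, 0.1000, 0.2000, 0.1000, 0.2000], E[r] = 0.3000, γ^t·E[r] = 0.300000, running G = 0.300000
t=1: π = [0.1400, 0.1500, 0.2100, 0.1700, 0.1500, 0.1800], E[r] = -0.2000, γ^t·E[r] = -0.180000, running G = 0.120000
t=2: π = [0.1510, 0.1500, 0.2000, 0.1670, 0.1440, 0.1880], E[r] = -0.1270, γ^t·E[r] = -0.102870, running G = 0.017130
t=3: π = [0.1494, 0.1499, 0.2004, 0.1668, 0.1445, 0.1890], E[r] = -0.1372, γ^t·E[r] = -0.100019, running G = -0.082889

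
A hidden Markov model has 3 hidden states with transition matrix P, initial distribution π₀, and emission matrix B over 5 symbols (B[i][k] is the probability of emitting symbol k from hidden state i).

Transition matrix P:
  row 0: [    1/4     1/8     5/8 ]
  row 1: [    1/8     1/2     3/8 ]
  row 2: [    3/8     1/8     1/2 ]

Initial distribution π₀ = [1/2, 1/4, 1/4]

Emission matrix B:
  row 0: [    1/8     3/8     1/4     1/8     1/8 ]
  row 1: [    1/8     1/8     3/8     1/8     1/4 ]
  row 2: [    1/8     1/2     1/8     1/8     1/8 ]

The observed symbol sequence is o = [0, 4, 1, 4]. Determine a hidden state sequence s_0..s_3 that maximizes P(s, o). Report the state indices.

t=0: δ = [6.250e-02, 3.125e-02, 3.125e-02]  (obs o_0=0)
t=1: δ = [1.953e-03, 3.906e-03, 4.883e-03]  ψ = [0, 1, 0]  (obs o_1=4)
t=2: δ = [6.866e-04, 2.441e-04, 1.221e-03]  ψ = [2, 1, 2]  (obs o_2=1)
t=3: δ = [5.722e-05, 3.815e-05, 7.629e-05]  ψ = [2, 2, 2]  (obs o_3=4)
backtrack: best end state = 2; path = [0, 2, 2, 2]

path = [0, 2, 2, 2]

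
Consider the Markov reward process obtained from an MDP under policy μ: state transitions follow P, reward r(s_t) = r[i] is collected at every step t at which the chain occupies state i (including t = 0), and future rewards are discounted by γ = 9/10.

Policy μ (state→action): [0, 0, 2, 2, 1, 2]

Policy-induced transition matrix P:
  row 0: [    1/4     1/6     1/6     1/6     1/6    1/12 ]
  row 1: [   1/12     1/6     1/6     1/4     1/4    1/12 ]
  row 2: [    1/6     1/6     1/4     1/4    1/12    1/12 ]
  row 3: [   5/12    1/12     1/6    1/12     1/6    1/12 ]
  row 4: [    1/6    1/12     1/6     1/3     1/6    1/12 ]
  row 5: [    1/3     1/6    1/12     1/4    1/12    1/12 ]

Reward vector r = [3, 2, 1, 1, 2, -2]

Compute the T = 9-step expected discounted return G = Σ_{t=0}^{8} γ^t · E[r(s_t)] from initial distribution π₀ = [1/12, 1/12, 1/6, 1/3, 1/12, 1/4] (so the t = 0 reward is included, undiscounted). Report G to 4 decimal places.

G = 8.4774

t=0: π = [0.0833, 0.0833, 0.1667, 0.3333, 0.0833, 0.2500], E[r] = 0.5833, γ^t·E[r] = 0.583333, running G = 0.583333
t=1: π = [0.2917, 0.1319, 0.1597, 0.1944, 0.1389, 0.0833], E[r] = 1.6042, γ^t·E[r] = 1.443750, running G = 2.027083
t=2: π = [0.2425, 0.1389, 0.1730, 0.2049, 0.1574, 0.0833], E[r] = 1.5313, γ^t·E[r] = 1.240313, running G = 3.267396
t=3: π = [0.2404, 0.1365, 0.1741, 0.2088, 0.1569, 0.0833], E[r] = 1.5242, γ^t·E[r] = 1.111113, running G = 4.378509
t=4: π = [0.2414, 0.1362, 0.1742, 0.2082, 0.1566, 0.0833], E[r] = 1.5256, γ^t·E[r] = 1.000943, running G = 5.379452
t=5: π = [0.2414, 0.1363, 0.1742, 0.2082, 0.1566, 0.0833], E[r] = 1.5256, γ^t·E[r] = 0.900843, running G = 6.280295
t=6: π = [0.2414, 0.1363, 0.1742, 0.2082, 0.1566, 0.0833], E[r] = 1.5256, γ^t·E[r] = 0.810750, running G = 7.091045
t=7: π = [0.2414, 0.1363, 0.1742, 0.2082, 0.1566, 0.0833], E[r] = 1.5256, γ^t·E[r] = 0.729674, running G = 7.820719
t=8: π = [0.2414, 0.1363, 0.1742, 0.2082, 0.1566, 0.0833], E[r] = 1.5256, γ^t·E[r] = 0.656707, running G = 8.477426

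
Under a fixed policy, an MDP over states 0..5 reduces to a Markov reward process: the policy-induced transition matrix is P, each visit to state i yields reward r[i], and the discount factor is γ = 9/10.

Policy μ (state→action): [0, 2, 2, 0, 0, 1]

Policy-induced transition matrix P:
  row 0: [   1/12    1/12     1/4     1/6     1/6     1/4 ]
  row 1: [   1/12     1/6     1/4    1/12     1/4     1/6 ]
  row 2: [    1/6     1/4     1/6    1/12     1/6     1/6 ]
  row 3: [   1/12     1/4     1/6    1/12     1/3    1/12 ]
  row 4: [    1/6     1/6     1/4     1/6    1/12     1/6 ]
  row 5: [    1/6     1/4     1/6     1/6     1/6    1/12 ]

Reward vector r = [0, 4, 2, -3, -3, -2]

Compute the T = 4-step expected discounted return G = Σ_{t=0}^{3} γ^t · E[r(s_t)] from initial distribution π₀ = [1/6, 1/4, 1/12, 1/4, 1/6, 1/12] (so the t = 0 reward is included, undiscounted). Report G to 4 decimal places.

t=0: π = [0.1667, 0.2500, 0.0833, 0.2500, 0.1667, 0.0833], E[r] = -0.2500, γ^t·E[r] = -0.250000, running G = -0.250000
t=1: π = [0.1111, 0.1875, 0.2153, 0.1181, 0.2153, 0.1528], E[r] = -0.1250, γ^t·E[r] = -0.112500, running G = -0.362500
t=2: π = [0.1319, 0.1979, 0.2095, 0.1233, 0.1840, 0.1534], E[r] = -0.0179, γ^t·E[r] = -0.014531, running G = -0.377031
t=3: π = [0.1289, 0.1962, 0.2095, 0.1224, 0.1884, 0.1546], E[r] = -0.0380, γ^t·E[r] = -0.027668, running G = -0.404699

G = -0.4047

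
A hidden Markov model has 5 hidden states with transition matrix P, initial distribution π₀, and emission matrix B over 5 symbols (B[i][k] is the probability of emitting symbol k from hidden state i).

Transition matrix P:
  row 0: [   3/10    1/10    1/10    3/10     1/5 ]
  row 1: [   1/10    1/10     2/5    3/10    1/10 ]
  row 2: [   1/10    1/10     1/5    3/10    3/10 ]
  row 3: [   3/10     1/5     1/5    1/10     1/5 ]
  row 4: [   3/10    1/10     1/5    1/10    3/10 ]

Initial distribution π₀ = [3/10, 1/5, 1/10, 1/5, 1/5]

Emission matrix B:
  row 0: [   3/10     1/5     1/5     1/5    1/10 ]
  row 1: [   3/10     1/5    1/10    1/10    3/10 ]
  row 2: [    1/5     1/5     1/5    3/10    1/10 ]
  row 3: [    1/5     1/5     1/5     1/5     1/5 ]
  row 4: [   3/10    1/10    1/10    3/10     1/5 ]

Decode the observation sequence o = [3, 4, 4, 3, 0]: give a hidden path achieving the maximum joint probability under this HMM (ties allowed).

path = [0, 3, 1, 2, 4]

t=0: δ = [6.000e-02, 2.000e-02, 3.000e-02, 4.000e-02, 6.000e-02]  (obs o_0=3)
t=1: δ = [1.800e-03, 2.400e-03, 1.200e-03, 3.600e-03, 3.600e-03]  ψ = [0, 3, 4, 0, 4]  (obs o_1=4)
t=2: δ = [1.080e-04, 2.160e-04, 9.600e-05, 1.440e-04, 2.160e-04]  ψ = [3, 3, 1, 1, 4]  (obs o_2=4)
t=3: δ = [1.296e-05, 2.880e-06, 2.592e-05, 1.296e-05, 1.944e-05]  ψ = [4, 3, 1, 1, 4]  (obs o_3=3)
t=4: δ = [1.750e-06, 7.776e-07, 1.037e-06, 1.555e-06, 2.333e-06]  ψ = [4, 2, 2, 2, 2]  (obs o_4=0)
backtrack: best end state = 4; path = [0, 3, 1, 2, 4]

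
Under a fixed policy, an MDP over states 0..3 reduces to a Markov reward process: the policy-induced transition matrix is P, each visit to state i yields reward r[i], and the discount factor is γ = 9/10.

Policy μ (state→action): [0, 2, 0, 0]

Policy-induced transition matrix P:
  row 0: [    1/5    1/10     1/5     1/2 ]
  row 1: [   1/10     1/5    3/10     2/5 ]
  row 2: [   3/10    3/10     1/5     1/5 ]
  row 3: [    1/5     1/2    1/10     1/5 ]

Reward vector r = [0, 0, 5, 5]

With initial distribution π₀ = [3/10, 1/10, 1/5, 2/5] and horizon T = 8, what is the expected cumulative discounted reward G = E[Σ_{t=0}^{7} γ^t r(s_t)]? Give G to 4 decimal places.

G = 14.9492

t=0: π = [0.3000, 0.1000, 0.2000, 0.4000], E[r] = 3.0000, γ^t·E[r] = 3.000000, running G = 3.000000
t=1: π = [0.2100, 0.3100, 0.1700, 0.3100], E[r] = 2.4000, γ^t·E[r] = 2.160000, running G = 5.160000
t=2: π = [0.1860, 0.2890, 0.2000, 0.3250], E[r] = 2.6250, γ^t·E[r] = 2.126250, running G = 7.286250
t=3: π = [0.1911, 0.2989, 0.1964, 0.3136], E[r] = 2.5500, γ^t·E[r] = 1.858950, running G = 9.145200
t=4: π = [0.1898, 0.2946, 0.1985, 0.3171], E[r] = 2.5782, γ^t·E[r] = 1.691557, running G = 10.836757
t=5: π = [0.1904, 0.2960, 0.1978, 0.3158], E[r] = 2.5680, γ^t·E[r] = 1.516369, running G = 12.353126
t=6: π = [0.1902, 0.2955, 0.1980, 0.3163], E[r] = 2.5717, γ^t·E[r] = 1.366697, running G = 13.719823
t=7: π = [0.1903, 0.2957, 0.1979, 0.3162], E[r] = 2.5703, γ^t·E[r] = 1.229384, running G = 14.949207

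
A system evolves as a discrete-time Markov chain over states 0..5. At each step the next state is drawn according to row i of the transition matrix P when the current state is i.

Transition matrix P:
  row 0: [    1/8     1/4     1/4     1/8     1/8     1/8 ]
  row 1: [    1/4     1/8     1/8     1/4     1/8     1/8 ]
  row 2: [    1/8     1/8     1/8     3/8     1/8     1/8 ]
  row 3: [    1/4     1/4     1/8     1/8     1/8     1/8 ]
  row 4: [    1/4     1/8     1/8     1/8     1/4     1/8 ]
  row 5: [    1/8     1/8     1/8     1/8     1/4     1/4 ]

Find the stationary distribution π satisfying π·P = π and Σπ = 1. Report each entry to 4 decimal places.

π = [0.1898, 0.1717, 0.1487, 0.1836, 0.1633, 0.1429]

Balance equations π_j = Σ_i π_i·P[i][j]:
  π_0 = 1/8·π_0 + 1/4·π_1 + 1/8·π_2 + 1/4·π_3 + 1/4·π_4 + 1/8·π_5
  π_1 = 1/4·π_0 + 1/8·π_1 + 1/8·π_2 + 1/4·π_3 + 1/8·π_4 + 1/8·π_5
  π_2 = 1/4·π_0 + 1/8·π_1 + 1/8·π_2 + 1/8·π_3 + 1/8·π_4 + 1/8·π_5
  π_3 = 1/8·π_0 + 1/4·π_1 + 3/8·π_2 + 1/8·π_3 + 1/8·π_4 + 1/8·π_5
  π_4 = 1/8·π_0 + 1/8·π_1 + 1/8·π_2 + 1/8·π_3 + 1/4·π_4 + 1/4·π_5
  normalize: π_0 + π_1 + π_2 + π_3 + π_4 + π_5 = 1
Solving the linear system gives exactly π = [97/511, 5527/32193, 76/511, 5912/32193, 8/49, 1/7].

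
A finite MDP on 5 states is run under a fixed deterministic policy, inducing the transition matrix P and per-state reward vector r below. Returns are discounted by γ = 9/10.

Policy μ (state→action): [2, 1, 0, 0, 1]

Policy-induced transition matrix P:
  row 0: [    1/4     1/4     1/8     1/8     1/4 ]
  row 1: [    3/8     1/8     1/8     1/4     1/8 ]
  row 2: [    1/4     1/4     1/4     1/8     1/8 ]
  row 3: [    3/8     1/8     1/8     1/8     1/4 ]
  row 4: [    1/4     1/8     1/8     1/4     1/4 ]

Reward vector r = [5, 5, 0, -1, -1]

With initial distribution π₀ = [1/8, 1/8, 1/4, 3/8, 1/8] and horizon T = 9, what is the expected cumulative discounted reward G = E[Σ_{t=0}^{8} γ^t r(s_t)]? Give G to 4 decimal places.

t=0: π = [0.1250, 0.1250, 0.2500, 0.3750, 0.1250], E[r] = 0.7500, γ^t·E[r] = 0.750000, running G = 0.750000
t=1: π = [0.3125, 0.1719, 0.1563, 0.1563, 0.2031], E[r] = 2.0625, γ^t·E[r] = 1.856250, running G = 2.606250
t=2: π = [0.2910, 0.1836, 0.1445, 0.1719, 0.2090], E[r] = 1.9922, γ^t·E[r] = 1.613672, running G = 4.219922
t=3: π = [0.2944, 0.1794, 0.1431, 0.1741, 0.2090], E[r] = 1.9863, γ^t·E[r] = 1.448033, running G = 5.667955
t=4: π = [0.2942, 0.1797, 0.1429, 0.1736, 0.2097], E[r] = 1.9861, γ^t·E[r] = 1.303110, running G = 6.971065
t=5: π = [0.2942, 0.1796, 0.1429, 0.1737, 0.2097], E[r] = 1.9856, γ^t·E[r] = 1.172474, running G = 8.143539
t=6: π = [0.2942, 0.1796, 0.1429, 0.1737, 0.2097], E[r] = 1.9856, γ^t·E[r] = 1.055228, running G = 9.198768
t=7: π = [0.2942, 0.1796, 0.1429, 0.1737, 0.2097], E[r] = 1.9856, γ^t·E[r] = 0.949702, running G = 10.148470
t=8: π = [0.2942, 0.1796, 0.1429, 0.1737, 0.2097], E[r] = 1.9856, γ^t·E[r] = 0.854731, running G = 11.003201

G = 11.0032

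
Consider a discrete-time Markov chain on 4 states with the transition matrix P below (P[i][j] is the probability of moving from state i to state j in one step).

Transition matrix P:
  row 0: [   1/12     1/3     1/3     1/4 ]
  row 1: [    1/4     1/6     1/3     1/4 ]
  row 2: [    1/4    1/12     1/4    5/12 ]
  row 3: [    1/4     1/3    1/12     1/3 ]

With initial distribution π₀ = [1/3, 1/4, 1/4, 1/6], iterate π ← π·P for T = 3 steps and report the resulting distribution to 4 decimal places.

t=0: π = [0.3333, 0.2500, 0.2500, 0.1667]
t=1: π = [0.1944, 0.2292, 0.2708, 0.3056]
t=2: π = [0.2176, 0.2274, 0.2344, 0.3206]
t=3: π = [0.2137, 0.2368, 0.2337, 0.3158]

π = [0.2137, 0.2368, 0.2337, 0.3158]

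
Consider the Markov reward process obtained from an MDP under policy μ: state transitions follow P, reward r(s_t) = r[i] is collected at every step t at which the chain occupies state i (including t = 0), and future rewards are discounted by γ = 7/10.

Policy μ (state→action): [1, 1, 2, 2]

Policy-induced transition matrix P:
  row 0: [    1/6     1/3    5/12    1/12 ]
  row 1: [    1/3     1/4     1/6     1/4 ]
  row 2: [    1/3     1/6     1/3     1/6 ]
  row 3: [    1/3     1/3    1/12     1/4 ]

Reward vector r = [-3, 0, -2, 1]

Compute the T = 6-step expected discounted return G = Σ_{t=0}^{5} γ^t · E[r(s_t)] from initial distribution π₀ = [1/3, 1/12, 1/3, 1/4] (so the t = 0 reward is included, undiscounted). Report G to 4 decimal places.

G = -3.7912

t=0: π = [0.3333, 0.0833, 0.3333, 0.2500], E[r] = -1.4167, γ^t·E[r] = -1.416667, running G = -1.416667
t=1: π = [0.2778, 0.2708, 0.2847, 0.1667], E[r] = -1.2361, γ^t·E[r] = -0.865278, running G = -2.281944
t=2: π = [0.2870, 0.2633, 0.2697, 0.1800], E[r] = -1.2205, γ^t·E[r] = -0.598038, running G = -2.879983
t=3: π = [0.2855, 0.2664, 0.2684, 0.1797], E[r] = -1.2135, γ^t·E[r] = -0.416245, running G = -3.296227
t=4: π = [0.2858, 0.2664, 0.2678, 0.1801], E[r] = -1.2128, γ^t·E[r] = -0.291191, running G = -3.587418
t=5: π = [0.2857, 0.2665, 0.2677, 0.1801], E[r] = -1.2125, γ^t·E[r] = -0.203790, running G = -3.791208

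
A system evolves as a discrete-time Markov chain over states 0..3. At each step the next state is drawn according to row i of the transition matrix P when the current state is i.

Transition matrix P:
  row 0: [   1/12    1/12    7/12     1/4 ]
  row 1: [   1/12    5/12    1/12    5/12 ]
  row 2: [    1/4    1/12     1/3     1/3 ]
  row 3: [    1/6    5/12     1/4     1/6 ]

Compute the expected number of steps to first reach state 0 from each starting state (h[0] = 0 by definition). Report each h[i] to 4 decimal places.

First-step conditioning: h[0] = 0; for i ≠ 0, h[i] = 1 + Σ_k P[i][k]·h[k].
  h[1] = 1 + 5/12·h[1] + 1/12·h[2] + 5/12·h[3]
  h[2] = 1 + 1/12·h[1] + 1/3·h[2] + 1/3·h[3]
  h[3] = 1 + 5/12·h[1] + 1/4·h[2] + 1/6·h[3]
Solving the 3×3 linear system over states ≠ 0 gives exactly h = [0, 548/77, 432/77, 496/77] (h[0] = 0 is the target).

h = [0.0000, 7.1169, 5.6104, 6.4416]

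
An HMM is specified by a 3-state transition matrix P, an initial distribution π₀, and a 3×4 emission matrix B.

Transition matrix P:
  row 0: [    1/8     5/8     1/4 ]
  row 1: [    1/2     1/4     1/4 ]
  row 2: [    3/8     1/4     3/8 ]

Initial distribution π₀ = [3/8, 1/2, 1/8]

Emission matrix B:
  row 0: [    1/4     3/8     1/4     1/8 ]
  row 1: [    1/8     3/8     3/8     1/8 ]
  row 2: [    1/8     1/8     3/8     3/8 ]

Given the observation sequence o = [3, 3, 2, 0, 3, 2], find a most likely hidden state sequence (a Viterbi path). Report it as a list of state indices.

t=0: δ = [4.688e-02, 6.250e-02, 4.688e-02]  (obs o_0=3)
t=1: δ = [3.906e-03, 3.662e-03, 6.592e-03]  ψ = [1, 0, 2]  (obs o_1=3)
t=2: δ = [6.180e-04, 9.155e-04, 9.270e-04]  ψ = [2, 0, 2]  (obs o_2=2)
t=3: δ = [1.144e-04, 4.828e-05, 4.345e-05]  ψ = [1, 0, 2]  (obs o_3=0)
t=4: δ = [3.017e-06, 8.941e-06, 1.073e-05]  ψ = [1, 0, 0]  (obs o_4=3)
t=5: δ = [1.118e-06, 1.006e-06, 1.509e-06]  ψ = [1, 2, 2]  (obs o_5=2)
backtrack: best end state = 2; path = [1, 0, 1, 0, 2, 2]

path = [1, 0, 1, 0, 2, 2]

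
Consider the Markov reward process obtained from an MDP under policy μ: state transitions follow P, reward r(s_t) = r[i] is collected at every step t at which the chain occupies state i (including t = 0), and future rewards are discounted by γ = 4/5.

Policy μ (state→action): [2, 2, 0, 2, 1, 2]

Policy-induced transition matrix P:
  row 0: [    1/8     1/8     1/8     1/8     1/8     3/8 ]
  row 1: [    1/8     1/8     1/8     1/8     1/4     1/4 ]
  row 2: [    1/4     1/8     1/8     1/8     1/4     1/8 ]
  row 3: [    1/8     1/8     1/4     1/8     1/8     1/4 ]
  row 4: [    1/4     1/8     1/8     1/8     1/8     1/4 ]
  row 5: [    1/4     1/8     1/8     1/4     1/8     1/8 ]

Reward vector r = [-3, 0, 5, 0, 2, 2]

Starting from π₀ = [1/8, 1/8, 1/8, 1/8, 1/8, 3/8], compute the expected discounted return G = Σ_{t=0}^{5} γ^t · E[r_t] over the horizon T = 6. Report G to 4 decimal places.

t=0: π = [0.1250, 0.1250, 0.1250, 0.1250, 0.1250, 0.3750], E[r] = 1.2500, γ^t·E[r] = 1.250000, running G = 1.250000
t=1: π = [0.2031, 0.1250, 0.1406, 0.1719, 0.1563, 0.2031], E[r] = 0.8125, γ^t·E[r] = 0.650000, running G = 1.900000
t=2: π = [0.1875, 0.1250, 0.1465, 0.1504, 0.1582, 0.2324], E[r] = 0.9512, γ^t·E[r] = 0.608750, running G = 2.508750
t=3: π = [0.1921, 0.1250, 0.1438, 0.1541, 0.1589, 0.2261], E[r] = 0.9126, γ^t·E[r] = 0.467250, running G = 2.976000
t=4: π = [0.1911, 0.1250, 0.1443, 0.1533, 0.1586, 0.2278], E[r] = 0.9207, γ^t·E[r] = 0.377138, running G = 3.353138
t=5: π = [0.1913, 0.1250, 0.1442, 0.1535, 0.1587, 0.2274], E[r] = 0.9189, γ^t·E[r] = 0.301098, running G = 3.654235

G = 3.6542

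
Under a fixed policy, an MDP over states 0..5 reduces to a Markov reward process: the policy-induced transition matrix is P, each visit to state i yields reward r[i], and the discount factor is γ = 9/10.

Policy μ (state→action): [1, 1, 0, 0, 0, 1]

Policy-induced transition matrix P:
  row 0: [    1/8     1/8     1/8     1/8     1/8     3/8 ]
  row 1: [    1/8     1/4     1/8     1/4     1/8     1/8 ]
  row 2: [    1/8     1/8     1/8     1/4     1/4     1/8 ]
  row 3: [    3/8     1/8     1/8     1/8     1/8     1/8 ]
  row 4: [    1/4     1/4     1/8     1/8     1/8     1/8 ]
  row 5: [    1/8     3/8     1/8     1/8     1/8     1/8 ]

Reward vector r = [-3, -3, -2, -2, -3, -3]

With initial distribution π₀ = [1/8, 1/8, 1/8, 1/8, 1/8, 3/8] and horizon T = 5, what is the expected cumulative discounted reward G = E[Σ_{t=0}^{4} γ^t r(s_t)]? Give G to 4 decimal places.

G = -11.1371

t=0: π = [0.1250, 0.1250, 0.1250, 0.1250, 0.1250, 0.3750], E[r] = -2.7500, γ^t·E[r] = -2.750000, running G = -2.750000
t=1: π = [0.1719, 0.2500, 0.1250, 0.1563, 0.1406, 0.1563], E[r] = -2.7188, γ^t·E[r] = -2.446875, running G = -5.196875
t=2: π = [0.1816, 0.2129, 0.1250, 0.1719, 0.1406, 0.1680], E[r] = -2.7031, γ^t·E[r] = -2.189531, running G = -7.386406
t=3: π = [0.1855, 0.2112, 0.1250, 0.1672, 0.1406, 0.1704], E[r] = -2.7078, γ^t·E[r] = -1.973960, running G = -9.360366
t=4: π = [0.1844, 0.2116, 0.1250, 0.1670, 0.1406, 0.1714], E[r] = -2.7080, γ^t·E[r] = -1.776704, running G = -11.137070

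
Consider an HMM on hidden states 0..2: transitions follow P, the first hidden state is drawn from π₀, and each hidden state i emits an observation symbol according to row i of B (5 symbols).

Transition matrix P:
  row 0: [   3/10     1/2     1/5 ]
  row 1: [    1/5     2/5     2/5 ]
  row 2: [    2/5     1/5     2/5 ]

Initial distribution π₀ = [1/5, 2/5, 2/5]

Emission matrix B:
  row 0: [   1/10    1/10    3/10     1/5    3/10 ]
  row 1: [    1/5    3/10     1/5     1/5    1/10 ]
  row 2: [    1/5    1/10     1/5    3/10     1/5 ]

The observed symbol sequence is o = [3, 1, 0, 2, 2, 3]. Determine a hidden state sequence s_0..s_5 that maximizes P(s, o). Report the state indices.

path = [1, 1, 2, 0, 1, 2]

t=0: δ = [4.000e-02, 8.000e-02, 1.200e-01]  (obs o_0=3)
t=1: δ = [4.800e-03, 9.600e-03, 4.800e-03]  ψ = [2, 1, 2]  (obs o_1=1)
t=2: δ = [1.920e-04, 7.680e-04, 7.680e-04]  ψ = [1, 1, 1]  (obs o_2=0)
t=3: δ = [9.216e-05, 6.144e-05, 6.144e-05]  ψ = [2, 1, 1]  (obs o_3=2)
t=4: δ = [8.294e-06, 9.216e-06, 4.915e-06]  ψ = [0, 0, 1]  (obs o_4=2)
t=5: δ = [4.977e-07, 8.294e-07, 1.106e-06]  ψ = [0, 0, 1]  (obs o_5=3)
backtrack: best end state = 2; path = [1, 1, 2, 0, 1, 2]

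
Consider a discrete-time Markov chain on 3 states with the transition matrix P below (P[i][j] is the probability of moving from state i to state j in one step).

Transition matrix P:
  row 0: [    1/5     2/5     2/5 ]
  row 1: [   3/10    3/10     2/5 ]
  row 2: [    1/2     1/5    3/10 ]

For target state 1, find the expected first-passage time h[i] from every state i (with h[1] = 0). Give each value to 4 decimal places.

First-step conditioning: h[1] = 0; for i ≠ 1, h[i] = 1 + Σ_k P[i][k]·h[k].
  h[0] = 1 + 1/5·h[0] + 2/5·h[2]
  h[2] = 1 + 1/2·h[0] + 3/10·h[2]
Solving the 2×2 linear system over states ≠ 1 gives exactly h = [55/18, 0, 65/18] (h[1] = 0 is the target).

h = [3.0556, 0.0000, 3.6111]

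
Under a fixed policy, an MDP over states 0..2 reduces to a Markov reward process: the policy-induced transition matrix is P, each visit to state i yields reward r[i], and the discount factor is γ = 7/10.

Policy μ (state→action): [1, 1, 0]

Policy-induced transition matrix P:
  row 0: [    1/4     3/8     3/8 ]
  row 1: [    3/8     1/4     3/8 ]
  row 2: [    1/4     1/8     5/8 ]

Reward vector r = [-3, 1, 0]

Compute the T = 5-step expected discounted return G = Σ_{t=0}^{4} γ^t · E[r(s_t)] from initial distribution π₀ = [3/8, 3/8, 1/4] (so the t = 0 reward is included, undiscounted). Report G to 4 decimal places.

G = -1.8468

t=0: π = [0.3750, 0.3750, 0.2500], E[r] = -0.7500, γ^t·E[r] = -0.750000, running G = -0.750000
t=1: π = [0.2969, 0.2656, 0.4375], E[r] = -0.6250, γ^t·E[r] = -0.437500, running G = -1.187500
t=2: π = [0.2832, 0.2324, 0.4844], E[r] = -0.6172, γ^t·E[r] = -0.302422, running G = -1.489922
t=3: π = [0.2791, 0.2249, 0.4961], E[r] = -0.6123, γ^t·E[r] = -0.210021, running G = -1.699942
t=4: π = [0.2781, 0.2229, 0.4990], E[r] = -0.6115, γ^t·E[r] = -0.146809, running G = -1.846752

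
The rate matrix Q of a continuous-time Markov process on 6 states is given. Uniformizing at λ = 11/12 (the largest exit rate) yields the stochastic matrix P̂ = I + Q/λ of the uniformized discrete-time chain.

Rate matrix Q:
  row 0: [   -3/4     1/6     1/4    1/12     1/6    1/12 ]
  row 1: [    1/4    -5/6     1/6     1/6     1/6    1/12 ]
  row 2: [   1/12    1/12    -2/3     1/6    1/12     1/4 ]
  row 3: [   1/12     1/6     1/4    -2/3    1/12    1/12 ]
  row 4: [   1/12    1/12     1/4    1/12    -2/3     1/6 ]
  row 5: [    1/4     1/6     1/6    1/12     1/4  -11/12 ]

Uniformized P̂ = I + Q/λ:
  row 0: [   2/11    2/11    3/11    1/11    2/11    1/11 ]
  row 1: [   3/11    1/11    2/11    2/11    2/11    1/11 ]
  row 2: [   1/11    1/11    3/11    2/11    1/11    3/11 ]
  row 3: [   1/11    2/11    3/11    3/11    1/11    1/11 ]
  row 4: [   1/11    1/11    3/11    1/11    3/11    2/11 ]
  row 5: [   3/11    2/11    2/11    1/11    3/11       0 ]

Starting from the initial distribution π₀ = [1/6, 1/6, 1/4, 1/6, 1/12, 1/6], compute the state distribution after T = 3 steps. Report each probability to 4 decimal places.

t=0: π = [0.1667, 0.1667, 0.2500, 0.1667, 0.0833, 0.1667]
t=1: π = [0.1667, 0.1364, 0.2424, 0.1591, 0.1667, 0.1288]
t=2: π = [0.1543, 0.1322, 0.2486, 0.1543, 0.1722, 0.1384]
t=3: π = [0.1541, 0.1315, 0.2481, 0.1536, 0.1734, 0.1392]

π = [0.1541, 0.1315, 0.2481, 0.1536, 0.1734, 0.1392]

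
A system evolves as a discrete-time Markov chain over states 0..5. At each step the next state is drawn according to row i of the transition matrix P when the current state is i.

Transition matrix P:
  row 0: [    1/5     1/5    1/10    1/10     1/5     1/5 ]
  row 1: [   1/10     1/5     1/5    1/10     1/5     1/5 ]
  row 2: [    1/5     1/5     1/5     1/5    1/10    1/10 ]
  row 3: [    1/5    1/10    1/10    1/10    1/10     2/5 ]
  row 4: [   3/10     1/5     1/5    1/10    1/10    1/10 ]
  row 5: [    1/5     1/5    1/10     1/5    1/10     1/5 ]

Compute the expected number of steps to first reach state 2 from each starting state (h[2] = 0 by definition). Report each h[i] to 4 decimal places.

First-step conditioning: h[2] = 0; for i ≠ 2, h[i] = 1 + Σ_k P[i][k]·h[k].
  h[0] = 1 + 1/5·h[0] + 1/5·h[1] + 1/10·h[3] + 1/5·h[4] + 1/5·h[5]
  h[1] = 1 + 1/10·h[0] + 1/5·h[1] + 1/10·h[3] + 1/5·h[4] + 1/5·h[5]
  h[3] = 1 + 1/5·h[0] + 1/10·h[1] + 1/10·h[3] + 1/10·h[4] + 2/5·h[5]
  h[4] = 1 + 3/10·h[0] + 1/5·h[1] + 1/10·h[3] + 1/10·h[4] + 1/10·h[5]
  h[5] = 1 + 1/5·h[0] + 1/5·h[1] + 1/5·h[3] + 1/10·h[4] + 1/5·h[5]
Solving the 5×5 linear system over states ≠ 2 gives exactly h = [21340/2859, 6402/953, 0, 7266/953, 19378/2859, 7194/953] (h[2] = 0 is the target).

h = [7.4641, 6.7177, 0.0000, 7.6243, 6.7779, 7.5488]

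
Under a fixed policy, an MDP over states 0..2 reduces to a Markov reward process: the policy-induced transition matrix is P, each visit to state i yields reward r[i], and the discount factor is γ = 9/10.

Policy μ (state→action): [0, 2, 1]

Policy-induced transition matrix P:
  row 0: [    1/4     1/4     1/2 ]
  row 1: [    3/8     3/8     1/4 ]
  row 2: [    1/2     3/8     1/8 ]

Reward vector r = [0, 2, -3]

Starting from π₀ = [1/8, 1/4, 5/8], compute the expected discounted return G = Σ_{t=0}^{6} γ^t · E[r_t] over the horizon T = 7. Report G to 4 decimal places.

G = -2.1853

t=0: π = [0.1250, 0.2500, 0.6250], E[r] = -1.3750, γ^t·E[r] = -1.375000, running G = -1.375000
t=1: π = [0.4375, 0.3594, 0.2031], E[r] = 0.1094, γ^t·E[r] = 0.098438, running G = -1.276563
t=2: π = [0.3457, 0.3203, 0.3340], E[r] = -0.3613, γ^t·E[r] = -0.292676, running G = -1.569238
t=3: π = [0.3735, 0.3318, 0.2947], E[r] = -0.2205, γ^t·E[r] = -0.160715, running G = -1.729953
t=4: π = [0.3651, 0.3283, 0.3065], E[r] = -0.2630, γ^t·E[r] = -0.172575, running G = -1.902528
t=5: π = [0.3677, 0.3294, 0.3030], E[r] = -0.2502, γ^t·E[r] = -0.147733, running G = -2.050260
t=6: π = [0.3669, 0.3290, 0.3040], E[r] = -0.2541, γ^t·E[r] = -0.135020, running G = -2.185280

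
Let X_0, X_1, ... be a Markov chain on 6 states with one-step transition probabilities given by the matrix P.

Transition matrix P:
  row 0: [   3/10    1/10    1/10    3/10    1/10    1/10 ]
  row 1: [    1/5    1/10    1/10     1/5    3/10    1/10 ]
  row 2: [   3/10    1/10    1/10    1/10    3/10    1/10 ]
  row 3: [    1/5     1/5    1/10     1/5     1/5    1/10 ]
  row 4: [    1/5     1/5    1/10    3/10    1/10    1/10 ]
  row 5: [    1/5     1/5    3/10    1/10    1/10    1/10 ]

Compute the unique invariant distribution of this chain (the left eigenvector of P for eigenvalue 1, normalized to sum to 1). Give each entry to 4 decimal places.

Balance equations π_j = Σ_i π_i·P[i][j]:
  π_0 = 3/10·π_0 + 1/5·π_1 + 3/10·π_2 + 1/5·π_3 + 1/5·π_4 + 1/5·π_5
  π_1 = 1/10·π_0 + 1/10·π_1 + 1/10·π_2 + 1/5·π_3 + 1/5·π_4 + 1/5·π_5
  π_2 = 1/10·π_0 + 1/10·π_1 + 1/10·π_2 + 1/10·π_3 + 1/10·π_4 + 3/10·π_5
  π_3 = 3/10·π_0 + 1/5·π_1 + 1/10·π_2 + 1/5·π_3 + 3/10·π_4 + 1/10·π_5
  π_4 = 1/10·π_0 + 3/10·π_1 + 3/10·π_2 + 1/5·π_3 + 1/10·π_4 + 1/10·π_5
  normalize: π_0 + π_1 + π_2 + π_3 + π_4 + π_5 = 1
Solving the linear system gives exactly π = [53/225, 74/495, 3/25, 5966/27225, 3191/18150, 1/10].

π = [0.2356, 0.1495, 0.1200, 0.2191, 0.1758, 0.1000]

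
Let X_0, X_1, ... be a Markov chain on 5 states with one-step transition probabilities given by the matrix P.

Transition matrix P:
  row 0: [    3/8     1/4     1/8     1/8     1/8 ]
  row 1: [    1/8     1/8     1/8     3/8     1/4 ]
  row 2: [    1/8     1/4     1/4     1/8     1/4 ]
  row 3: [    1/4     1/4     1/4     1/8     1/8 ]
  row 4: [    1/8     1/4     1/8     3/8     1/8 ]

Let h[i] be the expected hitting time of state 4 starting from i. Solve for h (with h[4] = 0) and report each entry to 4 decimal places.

First-step conditioning: h[4] = 0; for i ≠ 4, h[i] = 1 + Σ_k P[i][k]·h[k].
  h[0] = 1 + 3/8·h[0] + 1/4·h[1] + 1/8·h[2] + 1/8·h[3]
  h[1] = 1 + 1/8·h[0] + 1/8·h[1] + 1/8·h[2] + 3/8·h[3]
  h[2] = 1 + 1/8·h[0] + 1/4·h[1] + 1/4·h[2] + 1/8·h[3]
  h[3] = 1 + 1/4·h[0] + 1/4·h[1] + 1/4·h[2] + 1/8·h[3]
Solving the 4×4 linear system over states ≠ 4 gives exactly h = [4032/701, 3568/701, 3456/701, 3960/701, 0] (h[4] = 0 is the target).

h = [5.7518, 5.0899, 4.9301, 5.6491, 0.0000]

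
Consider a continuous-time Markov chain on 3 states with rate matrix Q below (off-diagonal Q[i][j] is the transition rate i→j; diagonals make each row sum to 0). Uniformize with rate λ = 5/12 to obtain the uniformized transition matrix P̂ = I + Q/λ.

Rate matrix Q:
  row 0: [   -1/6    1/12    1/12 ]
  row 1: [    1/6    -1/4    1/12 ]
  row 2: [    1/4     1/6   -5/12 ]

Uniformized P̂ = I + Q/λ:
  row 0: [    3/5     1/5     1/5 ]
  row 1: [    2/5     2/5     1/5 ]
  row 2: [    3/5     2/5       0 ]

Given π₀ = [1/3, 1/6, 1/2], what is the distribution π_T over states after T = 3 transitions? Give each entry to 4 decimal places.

t=0: π = [0.3333, 0.1667, 0.5000]
t=1: π = [0.5667, 0.3333, 0.1000]
t=2: π = [0.5333, 0.2867, 0.1800]
t=3: π = [0.5427, 0.2933, 0.1640]

π = [0.5427, 0.2933, 0.1640]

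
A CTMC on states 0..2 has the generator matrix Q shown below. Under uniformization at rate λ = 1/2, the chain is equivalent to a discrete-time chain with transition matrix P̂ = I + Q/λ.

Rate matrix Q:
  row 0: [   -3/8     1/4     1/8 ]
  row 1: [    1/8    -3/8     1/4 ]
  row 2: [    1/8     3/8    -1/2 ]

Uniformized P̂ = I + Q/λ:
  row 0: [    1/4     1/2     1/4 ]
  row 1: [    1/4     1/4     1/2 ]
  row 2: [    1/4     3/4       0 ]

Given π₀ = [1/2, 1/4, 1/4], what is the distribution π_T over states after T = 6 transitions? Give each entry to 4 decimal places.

t=0: π = [0.5000, 0.2500, 0.2500]
t=1: π = [0.2500, 0.5000, 0.2500]
t=2: π = [0.2500, 0.4375, 0.3125]
t=3: π = [0.2500, 0.4688, 0.2813]
t=4: π = [0.2500, 0.4531, 0.2969]
t=5: π = [0.2500, 0.4609, 0.2891]
t=6: π = [0.2500, 0.4570, 0.2930]

π = [0.2500, 0.4570, 0.2930]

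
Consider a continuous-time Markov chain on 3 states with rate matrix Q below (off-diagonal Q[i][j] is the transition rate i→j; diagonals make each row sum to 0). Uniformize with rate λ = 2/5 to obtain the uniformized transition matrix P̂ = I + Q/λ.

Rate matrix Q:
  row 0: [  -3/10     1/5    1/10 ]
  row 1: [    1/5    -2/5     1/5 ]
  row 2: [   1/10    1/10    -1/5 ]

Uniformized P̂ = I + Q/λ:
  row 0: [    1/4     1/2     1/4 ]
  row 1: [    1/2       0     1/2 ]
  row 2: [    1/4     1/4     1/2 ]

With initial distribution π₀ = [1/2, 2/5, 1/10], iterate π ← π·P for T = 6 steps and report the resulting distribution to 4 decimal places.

t=0: π = [0.5000, 0.4000, 0.1000]
t=1: π = [0.3500, 0.2750, 0.3750]
t=2: π = [0.3188, 0.2688, 0.4125]
t=3: π = [0.3172, 0.2625, 0.4203]
t=4: π = [0.3156, 0.2637, 0.4207]
t=5: π = [0.3159, 0.2630, 0.4211]
t=6: π = [0.3157, 0.2632, 0.4210]

π = [0.3157, 0.2632, 0.4210]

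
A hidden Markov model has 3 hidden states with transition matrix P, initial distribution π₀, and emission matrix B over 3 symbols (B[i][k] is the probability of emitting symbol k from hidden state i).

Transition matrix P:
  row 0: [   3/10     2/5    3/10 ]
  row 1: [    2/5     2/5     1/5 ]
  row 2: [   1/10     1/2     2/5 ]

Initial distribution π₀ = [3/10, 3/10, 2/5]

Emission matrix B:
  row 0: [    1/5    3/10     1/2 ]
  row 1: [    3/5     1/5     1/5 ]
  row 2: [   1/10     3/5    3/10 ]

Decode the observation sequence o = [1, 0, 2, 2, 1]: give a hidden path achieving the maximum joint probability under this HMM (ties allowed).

path = [2, 1, 0, 0, 2]

t=0: δ = [9.000e-02, 6.000e-02, 2.400e-01]  (obs o_0=1)
t=1: δ = [5.400e-03, 7.200e-02, 9.600e-03]  ψ = [0, 2, 2]  (obs o_1=0)
t=2: δ = [1.440e-02, 5.760e-03, 4.320e-03]  ψ = [1, 1, 1]  (obs o_2=2)
t=3: δ = [2.160e-03, 1.152e-03, 1.296e-03]  ψ = [0, 0, 0]  (obs o_3=2)
t=4: δ = [1.944e-04, 1.728e-04, 3.888e-04]  ψ = [0, 0, 0]  (obs o_4=1)
backtrack: best end state = 2; path = [2, 1, 0, 0, 2]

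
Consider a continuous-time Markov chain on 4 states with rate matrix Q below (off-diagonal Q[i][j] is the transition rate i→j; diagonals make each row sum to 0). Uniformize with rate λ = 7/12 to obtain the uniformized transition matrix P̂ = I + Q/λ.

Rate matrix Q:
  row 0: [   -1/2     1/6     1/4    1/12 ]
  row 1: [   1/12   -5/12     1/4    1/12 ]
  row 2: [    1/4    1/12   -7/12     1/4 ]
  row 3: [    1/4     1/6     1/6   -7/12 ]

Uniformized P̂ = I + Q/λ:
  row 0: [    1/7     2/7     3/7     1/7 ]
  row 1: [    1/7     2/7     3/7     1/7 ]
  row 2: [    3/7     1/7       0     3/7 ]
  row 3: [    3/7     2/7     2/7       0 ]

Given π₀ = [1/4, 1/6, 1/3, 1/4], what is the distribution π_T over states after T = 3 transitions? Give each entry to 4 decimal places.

t=0: π = [0.2500, 0.1667, 0.3333, 0.2500]
t=1: π = [0.3095, 0.2381, 0.2500, 0.2024]
t=2: π = [0.2721, 0.2500, 0.2925, 0.1854]
t=3: π = [0.2794, 0.2439, 0.2767, 0.2000]

π = [0.2794, 0.2439, 0.2767, 0.2000]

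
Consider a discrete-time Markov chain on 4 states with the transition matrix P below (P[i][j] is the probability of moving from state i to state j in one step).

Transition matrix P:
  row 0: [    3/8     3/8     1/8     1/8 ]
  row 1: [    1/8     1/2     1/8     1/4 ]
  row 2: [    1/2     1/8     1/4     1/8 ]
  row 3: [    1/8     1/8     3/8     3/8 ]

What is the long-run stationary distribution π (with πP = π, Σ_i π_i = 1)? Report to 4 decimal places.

Balance equations π_j = Σ_i π_i·P[i][j]:
  π_0 = 3/8·π_0 + 1/8·π_1 + 1/2·π_2 + 1/8·π_3
  π_1 = 3/8·π_0 + 1/2·π_1 + 1/8·π_2 + 1/8·π_3
  π_2 = 1/8·π_0 + 1/8·π_1 + 1/4·π_2 + 3/8·π_3
  normalize: π_0 + π_1 + π_2 + π_3 = 1
Solving the linear system gives exactly π = [7/26, 4/13, 8/39, 17/78].

π = [0.2692, 0.3077, 0.2051, 0.2179]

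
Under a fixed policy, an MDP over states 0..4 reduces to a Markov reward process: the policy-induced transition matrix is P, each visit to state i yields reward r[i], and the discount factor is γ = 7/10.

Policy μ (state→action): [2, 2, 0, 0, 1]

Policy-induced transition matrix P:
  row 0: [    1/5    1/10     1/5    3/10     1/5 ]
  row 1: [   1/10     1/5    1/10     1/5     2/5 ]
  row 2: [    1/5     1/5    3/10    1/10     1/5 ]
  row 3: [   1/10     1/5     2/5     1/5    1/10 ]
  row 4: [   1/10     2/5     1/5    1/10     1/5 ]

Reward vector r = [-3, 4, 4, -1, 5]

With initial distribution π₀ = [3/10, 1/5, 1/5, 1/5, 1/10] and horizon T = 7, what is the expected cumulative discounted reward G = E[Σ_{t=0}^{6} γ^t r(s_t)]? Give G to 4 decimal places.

G = 5.8044

t=0: π = [0.3000, 0.2000, 0.2000, 0.2000, 0.1000], E[r] = 1.0000, γ^t·E[r] = 1.000000, running G = 1.000000
t=1: π = [0.1500, 0.1900, 0.2400, 0.2000, 0.2200], E[r] = 2.1700, γ^t·E[r] = 1.519000, running G = 2.519000
t=2: π = [0.1390, 0.2290, 0.2450, 0.1690, 0.2180], E[r] = 2.4000, γ^t·E[r] = 1.176000, running G = 3.695000
t=3: π = [0.1384, 0.2297, 0.2354, 0.1676, 0.2289], E[r] = 2.4221, γ^t·E[r] = 0.830780, running G = 4.525780
t=4: π = [0.1374, 0.2319, 0.2341, 0.1674, 0.2292], E[r] = 2.4305, γ^t·E[r] = 0.583556, running G = 5.109336
t=5: π = [0.1371, 0.2321, 0.2337, 0.1674, 0.2296], E[r] = 2.4326, γ^t·E[r] = 0.408841, running G = 5.518177
t=6: π = [0.1371, 0.2322, 0.2336, 0.1674, 0.2297], E[r] = 2.4332, γ^t·E[r] = 0.286262, running G = 5.804439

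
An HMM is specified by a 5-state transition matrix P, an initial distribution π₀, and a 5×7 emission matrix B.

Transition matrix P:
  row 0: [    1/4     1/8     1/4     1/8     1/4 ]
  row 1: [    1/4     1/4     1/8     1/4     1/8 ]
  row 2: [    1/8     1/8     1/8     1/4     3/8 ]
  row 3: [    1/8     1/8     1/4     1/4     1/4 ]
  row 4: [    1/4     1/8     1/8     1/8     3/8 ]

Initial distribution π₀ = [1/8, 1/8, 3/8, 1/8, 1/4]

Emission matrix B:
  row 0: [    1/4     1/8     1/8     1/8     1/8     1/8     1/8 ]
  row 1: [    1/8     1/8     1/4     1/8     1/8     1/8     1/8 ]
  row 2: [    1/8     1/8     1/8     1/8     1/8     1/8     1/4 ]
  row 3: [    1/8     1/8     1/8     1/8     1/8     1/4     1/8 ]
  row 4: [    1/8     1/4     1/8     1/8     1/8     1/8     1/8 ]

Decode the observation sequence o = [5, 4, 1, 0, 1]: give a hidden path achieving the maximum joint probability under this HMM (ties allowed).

path = [2, 4, 4, 4, 4]

t=0: δ = [1.562e-02, 1.562e-02, 4.688e-02, 3.125e-02, 3.125e-02]  (obs o_0=5)
t=1: δ = [9.766e-04, 7.324e-04, 9.766e-04, 1.465e-03, 2.197e-03]  ψ = [4, 2, 3, 2, 2]  (obs o_1=4)
t=2: δ = [6.866e-05, 3.433e-05, 4.578e-05, 4.578e-05, 2.060e-04]  ψ = [4, 4, 3, 3, 4]  (obs o_2=1)
t=3: δ = [1.287e-05, 3.219e-06, 3.219e-06, 3.219e-06, 9.656e-06]  ψ = [4, 4, 4, 4, 4]  (obs o_3=0)
t=4: δ = [4.023e-07, 2.012e-07, 4.023e-07, 2.012e-07, 9.052e-07]  ψ = [0, 0, 0, 0, 4]  (obs o_4=1)
backtrack: best end state = 4; path = [2, 4, 4, 4, 4]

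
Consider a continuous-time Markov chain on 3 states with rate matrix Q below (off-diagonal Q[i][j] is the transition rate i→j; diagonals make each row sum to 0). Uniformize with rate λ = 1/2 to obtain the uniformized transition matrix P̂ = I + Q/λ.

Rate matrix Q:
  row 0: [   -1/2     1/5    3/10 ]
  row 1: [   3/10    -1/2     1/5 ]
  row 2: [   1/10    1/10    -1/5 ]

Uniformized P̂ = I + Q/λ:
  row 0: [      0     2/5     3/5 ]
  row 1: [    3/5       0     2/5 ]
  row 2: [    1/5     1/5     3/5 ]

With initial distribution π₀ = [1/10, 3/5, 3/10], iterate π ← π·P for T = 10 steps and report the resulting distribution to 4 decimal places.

π = [0.2351, 0.2061, 0.5589]

t=0: π = [0.1000, 0.6000, 0.3000]
t=1: π = [0.4200, 0.1000, 0.4800]
t=2: π = [0.1560, 0.2640, 0.5800]
t=3: π = [0.2744, 0.1784, 0.5472]
t=4: π = [0.2165, 0.2192, 0.5643]
t=5: π = [0.2444, 0.1995, 0.5562]
t=6: π = [0.2309, 0.2090, 0.5601]
t=7: π = [0.2374, 0.2044, 0.5582]
t=8: π = [0.2343, 0.2066, 0.5591]
t=9: π = [0.2358, 0.2055, 0.5587]
t=10: π = [0.2351, 0.2061, 0.5589]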